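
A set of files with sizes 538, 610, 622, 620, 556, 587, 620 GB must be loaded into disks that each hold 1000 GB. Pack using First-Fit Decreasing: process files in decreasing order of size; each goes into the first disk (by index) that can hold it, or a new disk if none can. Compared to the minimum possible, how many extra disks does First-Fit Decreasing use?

First-Fit Decreasing: [622] [620] [620] [610] [587] [556] [538] → 7 disks.
7 files exceed 500 GB (half the capacity), and no two of those can share a disk, so at least 7 disks are needed.
So 7 is already optimal.

0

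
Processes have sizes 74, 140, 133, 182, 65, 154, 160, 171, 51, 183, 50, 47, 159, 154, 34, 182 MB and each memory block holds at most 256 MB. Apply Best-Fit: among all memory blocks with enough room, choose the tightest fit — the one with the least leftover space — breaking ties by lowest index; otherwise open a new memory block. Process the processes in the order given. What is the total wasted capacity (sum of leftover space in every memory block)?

memory block 1: place 74 MB, 182 MB left
memory block 1: place 140 MB, 42 MB left
memory block 2: place 133 MB, 123 MB left
memory block 3: place 182 MB, 74 MB left
memory block 3: place 65 MB, 9 MB left
memory block 4: place 154 MB, 102 MB left
memory block 5: place 160 MB, 96 MB left
memory block 6: place 171 MB, 85 MB left
memory block 6: place 51 MB, 34 MB left
memory block 7: place 183 MB, 73 MB left
memory block 7: place 50 MB, 23 MB left
memory block 5: place 47 MB, 49 MB left
memory block 8: place 159 MB, 97 MB left
memory block 9: place 154 MB, 102 MB left
memory block 6: place 34 MB, 0 MB left
memory block 10: place 182 MB, 74 MB left
10 memory blocks × 256 MB = 2560 MB; used 1939 MB; unused 621 MB.

621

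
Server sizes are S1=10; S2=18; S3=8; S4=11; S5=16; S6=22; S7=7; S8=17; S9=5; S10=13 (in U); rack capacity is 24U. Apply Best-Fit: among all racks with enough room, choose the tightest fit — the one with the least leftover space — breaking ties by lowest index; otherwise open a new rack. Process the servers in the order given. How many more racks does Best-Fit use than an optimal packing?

Best-Fit: [10,8,5] [18] [11,13] [16,7] [22] [17] → 6 racks.
Total size 127U; any packing needs at least ⌈127/24⌉ = 6 racks.
So 6 is already optimal.

0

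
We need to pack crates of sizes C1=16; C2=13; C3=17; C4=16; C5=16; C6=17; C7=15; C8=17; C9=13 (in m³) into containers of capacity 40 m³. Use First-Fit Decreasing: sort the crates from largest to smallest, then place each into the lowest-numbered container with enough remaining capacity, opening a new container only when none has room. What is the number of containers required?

5

Sorted descending: 17, 17, 17, 16, 16, 16, 15, 13, 13.
container 1: place 17 m³, 23 m³ left
container 1: place 17 m³, 6 m³ left
container 2: place 17 m³, 23 m³ left
container 2: place 16 m³, 7 m³ left
container 3: place 16 m³, 24 m³ left
container 3: place 16 m³, 8 m³ left
container 4: place 15 m³, 25 m³ left
container 4: place 13 m³, 12 m³ left
container 5: place 13 m³, 27 m³ left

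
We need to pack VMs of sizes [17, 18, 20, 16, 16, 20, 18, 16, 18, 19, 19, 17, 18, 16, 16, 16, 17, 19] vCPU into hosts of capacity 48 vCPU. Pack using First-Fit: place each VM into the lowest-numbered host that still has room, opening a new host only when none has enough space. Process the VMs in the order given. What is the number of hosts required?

host 1: place 17 vCPU, 31 vCPU left
host 1: place 18 vCPU, 13 vCPU left
host 2: place 20 vCPU, 28 vCPU left
host 2: place 16 vCPU, 12 vCPU left
host 3: place 16 vCPU, 32 vCPU left
host 3: place 20 vCPU, 12 vCPU left
host 4: place 18 vCPU, 30 vCPU left
host 4: place 16 vCPU, 14 vCPU left
host 5: place 18 vCPU, 30 vCPU left
host 5: place 19 vCPU, 11 vCPU left
host 6: place 19 vCPU, 29 vCPU left
host 6: place 17 vCPU, 12 vCPU left
host 7: place 18 vCPU, 30 vCPU left
host 7: place 16 vCPU, 14 vCPU left
host 8: place 16 vCPU, 32 vCPU left
host 8: place 16 vCPU, 16 vCPU left
host 9: place 17 vCPU, 31 vCPU left
host 9: place 19 vCPU, 12 vCPU left

9 hosts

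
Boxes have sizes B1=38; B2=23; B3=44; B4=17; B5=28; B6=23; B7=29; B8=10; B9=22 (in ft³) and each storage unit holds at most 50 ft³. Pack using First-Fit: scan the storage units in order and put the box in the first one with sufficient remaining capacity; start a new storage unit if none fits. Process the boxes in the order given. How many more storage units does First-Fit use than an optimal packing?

First-Fit: [38,10] [23,17] [44] [28,22] [23] [29] → 6 storage units.
Total size 234 ft³; any packing needs at least ⌈234/50⌉ = 5 storage units.
An optimal packing achieves that bound: [44] [38,10] [29,17] [28,22] [23,23] → 5 storage units.
Excess: 6 − 5 = 1.

1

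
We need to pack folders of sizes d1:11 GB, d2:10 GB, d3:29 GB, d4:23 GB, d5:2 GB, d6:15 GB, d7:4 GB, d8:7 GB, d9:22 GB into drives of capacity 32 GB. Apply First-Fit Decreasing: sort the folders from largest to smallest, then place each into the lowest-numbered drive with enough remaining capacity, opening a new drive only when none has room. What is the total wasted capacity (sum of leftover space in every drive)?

5

Sorted descending: 29, 23, 22, 15, 11, 10, 7, 4, 2.
29 GB → drive 1 (remaining 3 GB)
23 GB → drive 2 (remaining 9 GB)
22 GB → drive 3 (remaining 10 GB)
15 GB → drive 4 (remaining 17 GB)
11 GB → drive 4 (remaining 6 GB)
10 GB → drive 3 (remaining 0 GB)
7 GB → drive 2 (remaining 2 GB)
4 GB → drive 4 (remaining 2 GB)
2 GB → drive 1 (remaining 1 GB)
4 drives × 32 GB = 128 GB; used 123 GB; unused 5 GB.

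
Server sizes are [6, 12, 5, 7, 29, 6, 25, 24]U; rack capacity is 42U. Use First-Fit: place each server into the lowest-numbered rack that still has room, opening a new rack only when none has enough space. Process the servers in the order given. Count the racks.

Put 6U in rack 1; 36U remain.
Put 12U in rack 1; 24U remain.
Put 5U in rack 1; 19U remain.
Put 7U in rack 1; 12U remain.
Put 29U in rack 2; 13U remain.
Put 6U in rack 1; 6U remain.
Put 25U in rack 3; 17U remain.
Put 24U in rack 4; 18U remain.

4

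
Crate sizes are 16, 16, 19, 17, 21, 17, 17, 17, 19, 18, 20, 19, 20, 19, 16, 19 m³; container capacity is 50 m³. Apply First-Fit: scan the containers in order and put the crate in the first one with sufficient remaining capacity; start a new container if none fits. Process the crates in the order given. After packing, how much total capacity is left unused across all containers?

60

16 m³ → container 1 (remaining 34 m³)
16 m³ → container 1 (remaining 18 m³)
19 m³ → container 2 (remaining 31 m³)
17 m³ → container 1 (remaining 1 m³)
21 m³ → container 2 (remaining 10 m³)
17 m³ → container 3 (remaining 33 m³)
17 m³ → container 3 (remaining 16 m³)
17 m³ → container 4 (remaining 33 m³)
19 m³ → container 4 (remaining 14 m³)
18 m³ → container 5 (remaining 32 m³)
20 m³ → container 5 (remaining 12 m³)
19 m³ → container 6 (remaining 31 m³)
20 m³ → container 6 (remaining 11 m³)
19 m³ → container 7 (remaining 31 m³)
16 m³ → container 3 (remaining 0 m³)
19 m³ → container 7 (remaining 12 m³)
7 containers × 50 m³ = 350 m³; used 290 m³; unused 60 m³.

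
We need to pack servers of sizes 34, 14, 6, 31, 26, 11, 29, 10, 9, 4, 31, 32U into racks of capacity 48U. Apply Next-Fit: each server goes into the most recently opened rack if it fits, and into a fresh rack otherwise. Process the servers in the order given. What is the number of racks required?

6 racks

Put 34U in rack 1; 14U remain.
Put 14U in rack 1; 0U remain.
Put 6U in rack 2; 42U remain.
Put 31U in rack 2; 11U remain.
Put 26U in rack 3; 22U remain.
Put 11U in rack 3; 11U remain.
Put 29U in rack 4; 19U remain.
Put 10U in rack 4; 9U remain.
Put 9U in rack 4; 0U remain.
Put 4U in rack 5; 44U remain.
Put 31U in rack 5; 13U remain.
Put 32U in rack 6; 16U remain.
Final racks: [34,14] [6,31] [26,11] [29,10,9] [4,31] [32].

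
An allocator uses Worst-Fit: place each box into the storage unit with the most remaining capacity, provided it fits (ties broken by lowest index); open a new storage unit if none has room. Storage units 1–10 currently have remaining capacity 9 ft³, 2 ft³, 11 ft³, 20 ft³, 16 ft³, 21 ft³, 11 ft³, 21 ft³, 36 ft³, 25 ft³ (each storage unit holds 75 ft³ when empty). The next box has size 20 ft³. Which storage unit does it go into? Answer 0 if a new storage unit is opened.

Storage units with room: storage unit 4 (20 ft³), storage unit 6 (21 ft³), storage unit 8 (21 ft³), storage unit 9 (36 ft³), storage unit 10 (25 ft³).
Most room is storage unit 9 with 36 ft³ free.

9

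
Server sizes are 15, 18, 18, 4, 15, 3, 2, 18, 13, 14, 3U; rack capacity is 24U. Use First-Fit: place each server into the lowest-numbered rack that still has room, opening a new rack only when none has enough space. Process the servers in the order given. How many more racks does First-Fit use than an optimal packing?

First-Fit: [15,4,3,2] [18,3] [18] [15] [18] [13] [14] → 7 racks.
7 servers exceed 12U (half the capacity), and no two of those can share a rack, so at least 7 racks are needed.
So 7 is already optimal.

0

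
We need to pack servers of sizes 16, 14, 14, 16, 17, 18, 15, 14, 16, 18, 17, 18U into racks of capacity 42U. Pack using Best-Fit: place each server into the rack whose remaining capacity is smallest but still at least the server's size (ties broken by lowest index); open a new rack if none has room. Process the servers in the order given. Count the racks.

6

rack 1: place 16U, 26U left
rack 1: place 14U, 12U left
rack 2: place 14U, 28U left
rack 2: place 16U, 12U left
rack 3: place 17U, 25U left
rack 3: place 18U, 7U left
rack 4: place 15U, 27U left
rack 4: place 14U, 13U left
rack 5: place 16U, 26U left
rack 5: place 18U, 8U left
rack 6: place 17U, 25U left
rack 6: place 18U, 7U left
Final racks: [16,14] [14,16] [17,18] [15,14] [16,18] [17,18].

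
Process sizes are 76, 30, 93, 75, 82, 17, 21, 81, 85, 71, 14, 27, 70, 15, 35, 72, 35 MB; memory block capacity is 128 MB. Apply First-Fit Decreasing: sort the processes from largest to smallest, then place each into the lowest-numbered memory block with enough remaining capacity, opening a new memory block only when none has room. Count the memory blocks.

Sorted descending: 93, 85, 82, 81, 76, 75, 72, 71, 70, 35, 35, 30, 27, 21, 17, 15, 14.
Put 93 MB in memory block 1; 35 MB remain.
Put 85 MB in memory block 2; 43 MB remain.
Put 82 MB in memory block 3; 46 MB remain.
Put 81 MB in memory block 4; 47 MB remain.
Put 76 MB in memory block 5; 52 MB remain.
Put 75 MB in memory block 6; 53 MB remain.
Put 72 MB in memory block 7; 56 MB remain.
Put 71 MB in memory block 8; 57 MB remain.
Put 70 MB in memory block 9; 58 MB remain.
Put 35 MB in memory block 1; 0 MB remain.
Put 35 MB in memory block 2; 8 MB remain.
Put 30 MB in memory block 3; 16 MB remain.
Put 27 MB in memory block 4; 20 MB remain.
Put 21 MB in memory block 5; 31 MB remain.
Put 17 MB in memory block 4; 3 MB remain.
Put 15 MB in memory block 3; 1 MB remain.
Put 14 MB in memory block 5; 17 MB remain.
Final memory blocks: [93,35] [85,35] [82,30,15] [81,27,17] [76,21,14] [75] [72] [71] [70].

9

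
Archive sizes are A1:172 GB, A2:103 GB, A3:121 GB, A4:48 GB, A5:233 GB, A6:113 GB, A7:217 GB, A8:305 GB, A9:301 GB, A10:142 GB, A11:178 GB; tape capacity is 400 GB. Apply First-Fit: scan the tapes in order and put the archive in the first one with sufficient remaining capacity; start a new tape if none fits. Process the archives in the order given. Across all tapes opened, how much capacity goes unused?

467

tape 1: place A1 (172 GB), 228 GB left
tape 1: place A2 (103 GB), 125 GB left
tape 1: place A3 (121 GB), 4 GB left
tape 2: place A4 (48 GB), 352 GB left
tape 2: place A5 (233 GB), 119 GB left
tape 2: place A6 (113 GB), 6 GB left
tape 3: place A7 (217 GB), 183 GB left
tape 4: place A8 (305 GB), 95 GB left
tape 5: place A9 (301 GB), 99 GB left
tape 3: place A10 (142 GB), 41 GB left
tape 6: place A11 (178 GB), 222 GB left
6 tapes × 400 GB = 2400 GB; used 1933 GB; unused 467 GB.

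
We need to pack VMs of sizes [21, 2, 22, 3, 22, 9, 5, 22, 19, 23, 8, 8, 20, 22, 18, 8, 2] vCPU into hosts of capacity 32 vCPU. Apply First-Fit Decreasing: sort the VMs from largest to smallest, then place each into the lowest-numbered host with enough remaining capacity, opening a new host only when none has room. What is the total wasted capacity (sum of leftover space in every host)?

Sorted descending: 23, 22, 22, 22, 22, 21, 20, 19, 18, 9, 8, 8, 8, 5, 3, 2, 2.
23 vCPU → host 1 (remaining 9 vCPU)
22 vCPU → host 2 (remaining 10 vCPU)
22 vCPU → host 3 (remaining 10 vCPU)
22 vCPU → host 4 (remaining 10 vCPU)
22 vCPU → host 5 (remaining 10 vCPU)
21 vCPU → host 6 (remaining 11 vCPU)
20 vCPU → host 7 (remaining 12 vCPU)
19 vCPU → host 8 (remaining 13 vCPU)
18 vCPU → host 9 (remaining 14 vCPU)
9 vCPU → host 1 (remaining 0 vCPU)
8 vCPU → host 2 (remaining 2 vCPU)
8 vCPU → host 3 (remaining 2 vCPU)
8 vCPU → host 4 (remaining 2 vCPU)
5 vCPU → host 5 (remaining 5 vCPU)
3 vCPU → host 5 (remaining 2 vCPU)
2 vCPU → host 2 (remaining 0 vCPU)
2 vCPU → host 3 (remaining 0 vCPU)
9 hosts × 32 vCPU = 288 vCPU; used 234 vCPU; unused 54 vCPU.

54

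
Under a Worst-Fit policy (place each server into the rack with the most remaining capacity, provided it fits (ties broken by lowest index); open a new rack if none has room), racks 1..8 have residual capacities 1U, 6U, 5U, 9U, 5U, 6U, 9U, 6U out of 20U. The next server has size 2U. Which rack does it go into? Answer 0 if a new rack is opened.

4

Racks with room: rack 2 (6U), rack 3 (5U), rack 4 (9U), rack 5 (5U), rack 6 (6U), rack 7 (9U), rack 8 (6U).
Most room is rack 4 with 9U free.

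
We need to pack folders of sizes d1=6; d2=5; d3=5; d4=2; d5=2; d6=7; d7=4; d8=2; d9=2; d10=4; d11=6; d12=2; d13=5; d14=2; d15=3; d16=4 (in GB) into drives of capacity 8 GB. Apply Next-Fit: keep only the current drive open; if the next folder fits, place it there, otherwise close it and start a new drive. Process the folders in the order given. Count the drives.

10 drives

drive 1: place d1 (6 GB), 2 GB left
drive 2: place d2 (5 GB), 3 GB left
drive 3: place d3 (5 GB), 3 GB left
drive 3: place d4 (2 GB), 1 GB left
drive 4: place d5 (2 GB), 6 GB left
drive 5: place d6 (7 GB), 1 GB left
drive 6: place d7 (4 GB), 4 GB left
drive 6: place d8 (2 GB), 2 GB left
drive 6: place d9 (2 GB), 0 GB left
drive 7: place d10 (4 GB), 4 GB left
drive 8: place d11 (6 GB), 2 GB left
drive 8: place d12 (2 GB), 0 GB left
drive 9: place d13 (5 GB), 3 GB left
drive 9: place d14 (2 GB), 1 GB left
drive 10: place d15 (3 GB), 5 GB left
drive 10: place d16 (4 GB), 1 GB left
Final drives: [6] [5] [5,2] [2] [7] [4,2,2] [4] [6,2] [5,2] [3,4].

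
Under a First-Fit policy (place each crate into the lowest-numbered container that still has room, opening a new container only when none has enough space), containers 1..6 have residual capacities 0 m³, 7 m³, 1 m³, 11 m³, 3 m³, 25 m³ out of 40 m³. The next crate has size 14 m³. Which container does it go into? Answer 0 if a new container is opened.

Containers with room: container 6 (25 m³).
The first with room is container 6.

6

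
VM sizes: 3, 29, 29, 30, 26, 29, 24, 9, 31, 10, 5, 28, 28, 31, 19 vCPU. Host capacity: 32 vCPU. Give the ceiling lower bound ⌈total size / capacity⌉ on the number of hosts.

11 hosts

Total size = 3 + 29 + 29 + 30 + 26 + 29 + 24 + 9 + 31 + 10 + 5 + 28 + 28 + 31 + 19 = 331 vCPU.
⌈331 / 32⌉ = 11.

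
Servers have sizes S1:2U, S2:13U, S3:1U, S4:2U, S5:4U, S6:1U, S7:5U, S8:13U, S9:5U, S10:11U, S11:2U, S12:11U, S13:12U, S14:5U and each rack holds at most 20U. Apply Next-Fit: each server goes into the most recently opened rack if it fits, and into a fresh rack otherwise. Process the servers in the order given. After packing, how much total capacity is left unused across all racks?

33

S1 (2U) → rack 1 (remaining 18U)
S2 (13U) → rack 1 (remaining 5U)
S3 (1U) → rack 1 (remaining 4U)
S4 (2U) → rack 1 (remaining 2U)
S5 (4U) → rack 2 (remaining 16U)
S6 (1U) → rack 2 (remaining 15U)
S7 (5U) → rack 2 (remaining 10U)
S8 (13U) → rack 3 (remaining 7U)
S9 (5U) → rack 3 (remaining 2U)
S10 (11U) → rack 4 (remaining 9U)
S11 (2U) → rack 4 (remaining 7U)
S12 (11U) → rack 5 (remaining 9U)
S13 (12U) → rack 6 (remaining 8U)
S14 (5U) → rack 6 (remaining 3U)
6 racks × 20U = 120U; used 87U; unused 33U.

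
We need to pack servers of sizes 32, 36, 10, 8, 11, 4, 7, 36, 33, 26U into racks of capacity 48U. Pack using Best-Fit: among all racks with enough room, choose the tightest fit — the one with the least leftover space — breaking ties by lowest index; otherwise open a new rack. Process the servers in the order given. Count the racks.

5 racks

rack 1: place 32U, 16U left
rack 2: place 36U, 12U left
rack 2: place 10U, 2U left
rack 1: place 8U, 8U left
rack 3: place 11U, 37U left
rack 1: place 4U, 4U left
rack 3: place 7U, 30U left
rack 4: place 36U, 12U left
rack 5: place 33U, 15U left
rack 3: place 26U, 4U left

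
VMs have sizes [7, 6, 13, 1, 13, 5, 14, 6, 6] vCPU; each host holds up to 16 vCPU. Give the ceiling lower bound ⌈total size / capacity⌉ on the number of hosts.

Total size = 7 + 6 + 13 + 1 + 13 + 5 + 14 + 6 + 6 = 71 vCPU.
⌈71 / 16⌉ = 5.

5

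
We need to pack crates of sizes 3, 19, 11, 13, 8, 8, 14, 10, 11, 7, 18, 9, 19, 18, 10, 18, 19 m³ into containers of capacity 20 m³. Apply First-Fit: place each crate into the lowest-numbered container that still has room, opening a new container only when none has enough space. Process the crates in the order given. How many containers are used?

13 containers

container 1: place 3 m³, 17 m³ left
container 2: place 19 m³, 1 m³ left
container 1: place 11 m³, 6 m³ left
container 3: place 13 m³, 7 m³ left
container 4: place 8 m³, 12 m³ left
container 4: place 8 m³, 4 m³ left
container 5: place 14 m³, 6 m³ left
container 6: place 10 m³, 10 m³ left
container 7: place 11 m³, 9 m³ left
container 3: place 7 m³, 0 m³ left
container 8: place 18 m³, 2 m³ left
container 6: place 9 m³, 1 m³ left
container 9: place 19 m³, 1 m³ left
container 10: place 18 m³, 2 m³ left
container 11: place 10 m³, 10 m³ left
container 12: place 18 m³, 2 m³ left
container 13: place 19 m³, 1 m³ left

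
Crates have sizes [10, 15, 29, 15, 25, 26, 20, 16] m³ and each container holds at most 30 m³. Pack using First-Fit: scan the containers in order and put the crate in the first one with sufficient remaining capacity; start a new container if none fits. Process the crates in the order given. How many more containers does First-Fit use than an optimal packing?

1

First-Fit: [10,15] [29] [15] [25] [26] [20] [16] → 7 containers.
Total size 156 m³; any packing needs at least ⌈156/30⌉ = 6 containers.
An optimal packing achieves that bound: [29] [26] [25] [20,10] [16] [15,15] → 6 containers.
Excess: 7 − 6 = 1.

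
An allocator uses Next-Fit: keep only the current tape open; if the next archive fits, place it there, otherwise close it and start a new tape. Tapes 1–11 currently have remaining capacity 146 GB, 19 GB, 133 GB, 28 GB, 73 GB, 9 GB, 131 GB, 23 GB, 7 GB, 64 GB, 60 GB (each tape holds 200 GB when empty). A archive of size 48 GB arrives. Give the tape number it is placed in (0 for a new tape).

11

Next-Fit only looks at tape 11, which has 60 GB free.
48 GB fits there.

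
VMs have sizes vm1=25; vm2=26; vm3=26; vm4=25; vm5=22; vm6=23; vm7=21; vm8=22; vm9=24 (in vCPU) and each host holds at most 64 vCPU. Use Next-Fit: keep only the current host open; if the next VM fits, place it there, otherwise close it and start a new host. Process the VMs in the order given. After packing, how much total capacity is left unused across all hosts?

106

vm1 (25 vCPU) → host 1 (remaining 39 vCPU)
vm2 (26 vCPU) → host 1 (remaining 13 vCPU)
vm3 (26 vCPU) → host 2 (remaining 38 vCPU)
vm4 (25 vCPU) → host 2 (remaining 13 vCPU)
vm5 (22 vCPU) → host 3 (remaining 42 vCPU)
vm6 (23 vCPU) → host 3 (remaining 19 vCPU)
vm7 (21 vCPU) → host 4 (remaining 43 vCPU)
vm8 (22 vCPU) → host 4 (remaining 21 vCPU)
vm9 (24 vCPU) → host 5 (remaining 40 vCPU)
5 hosts × 64 vCPU = 320 vCPU; used 214 vCPU; unused 106 vCPU.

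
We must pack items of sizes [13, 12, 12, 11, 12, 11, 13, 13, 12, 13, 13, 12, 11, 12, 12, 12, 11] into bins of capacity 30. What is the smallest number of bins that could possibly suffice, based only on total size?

7

Total size = 13 + 12 + 12 + 11 + 12 + 11 + 13 + 13 + 12 + 13 + 13 + 12 + 11 + 12 + 12 + 12 + 11 = 205.
⌈205 / 30⌉ = 7.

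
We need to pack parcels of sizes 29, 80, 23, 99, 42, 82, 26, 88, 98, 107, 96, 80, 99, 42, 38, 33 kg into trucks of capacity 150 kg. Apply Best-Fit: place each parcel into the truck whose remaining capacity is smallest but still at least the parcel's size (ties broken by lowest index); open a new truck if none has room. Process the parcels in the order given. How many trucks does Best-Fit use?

9

29 kg → truck 1 (remaining 121 kg)
80 kg → truck 1 (remaining 41 kg)
23 kg → truck 1 (remaining 18 kg)
99 kg → truck 2 (remaining 51 kg)
42 kg → truck 2 (remaining 9 kg)
82 kg → truck 3 (remaining 68 kg)
26 kg → truck 3 (remaining 42 kg)
88 kg → truck 4 (remaining 62 kg)
98 kg → truck 5 (remaining 52 kg)
107 kg → truck 6 (remaining 43 kg)
96 kg → truck 7 (remaining 54 kg)
80 kg → truck 8 (remaining 70 kg)
99 kg → truck 9 (remaining 51 kg)
42 kg → truck 3 (remaining 0 kg)
38 kg → truck 6 (remaining 5 kg)
33 kg → truck 9 (remaining 18 kg)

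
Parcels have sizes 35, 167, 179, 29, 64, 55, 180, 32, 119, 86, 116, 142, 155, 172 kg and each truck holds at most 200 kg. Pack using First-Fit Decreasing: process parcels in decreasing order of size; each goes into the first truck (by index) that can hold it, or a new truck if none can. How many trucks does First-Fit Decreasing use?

Sorted descending: 180, 179, 172, 167, 155, 142, 119, 116, 86, 64, 55, 35, 32, 29.
truck 1: place 180 kg, 20 kg left
truck 2: place 179 kg, 21 kg left
truck 3: place 172 kg, 28 kg left
truck 4: place 167 kg, 33 kg left
truck 5: place 155 kg, 45 kg left
truck 6: place 142 kg, 58 kg left
truck 7: place 119 kg, 81 kg left
truck 8: place 116 kg, 84 kg left
truck 9: place 86 kg, 114 kg left
truck 7: place 64 kg, 17 kg left
truck 6: place 55 kg, 3 kg left
truck 5: place 35 kg, 10 kg left
truck 4: place 32 kg, 1 kg left
truck 8: place 29 kg, 55 kg left
Final trucks: [180] [179] [172] [167,32] [155,35] [142,55] [119,64] [116,29] [86].

9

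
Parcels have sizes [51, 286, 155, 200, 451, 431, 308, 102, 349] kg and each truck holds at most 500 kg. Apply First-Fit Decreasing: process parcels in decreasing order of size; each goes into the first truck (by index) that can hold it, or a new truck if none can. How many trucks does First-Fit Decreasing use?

Sorted descending: 451, 431, 349, 308, 286, 200, 155, 102, 51.
451 kg → truck 1 (remaining 49 kg)
431 kg → truck 2 (remaining 69 kg)
349 kg → truck 3 (remaining 151 kg)
308 kg → truck 4 (remaining 192 kg)
286 kg → truck 5 (remaining 214 kg)
200 kg → truck 5 (remaining 14 kg)
155 kg → truck 4 (remaining 37 kg)
102 kg → truck 3 (remaining 49 kg)
51 kg → truck 2 (remaining 18 kg)
Final trucks: [451] [431,51] [349,102] [308,155] [286,200].

5 trucks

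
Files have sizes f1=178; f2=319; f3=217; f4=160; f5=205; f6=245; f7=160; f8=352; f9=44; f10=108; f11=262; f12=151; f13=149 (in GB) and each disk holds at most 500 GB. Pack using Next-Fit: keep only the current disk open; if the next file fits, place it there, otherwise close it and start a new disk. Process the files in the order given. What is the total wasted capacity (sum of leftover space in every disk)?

950

Put f1 (178 GB) in disk 1; 322 GB remain.
Put f2 (319 GB) in disk 1; 3 GB remain.
Put f3 (217 GB) in disk 2; 283 GB remain.
Put f4 (160 GB) in disk 2; 123 GB remain.
Put f5 (205 GB) in disk 3; 295 GB remain.
Put f6 (245 GB) in disk 3; 50 GB remain.
Put f7 (160 GB) in disk 4; 340 GB remain.
Put f8 (352 GB) in disk 5; 148 GB remain.
Put f9 (44 GB) in disk 5; 104 GB remain.
Put f10 (108 GB) in disk 6; 392 GB remain.
Put f11 (262 GB) in disk 6; 130 GB remain.
Put f12 (151 GB) in disk 7; 349 GB remain.
Put f13 (149 GB) in disk 7; 200 GB remain.
7 disks × 500 GB = 3500 GB; used 2550 GB; unused 950 GB.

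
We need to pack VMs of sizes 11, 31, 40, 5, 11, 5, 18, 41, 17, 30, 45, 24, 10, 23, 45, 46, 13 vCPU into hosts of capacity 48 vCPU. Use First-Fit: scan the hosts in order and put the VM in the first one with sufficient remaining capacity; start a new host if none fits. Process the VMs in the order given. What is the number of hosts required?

host 1: place 11 vCPU, 37 vCPU left
host 1: place 31 vCPU, 6 vCPU left
host 2: place 40 vCPU, 8 vCPU left
host 1: place 5 vCPU, 1 vCPU left
host 3: place 11 vCPU, 37 vCPU left
host 2: place 5 vCPU, 3 vCPU left
host 3: place 18 vCPU, 19 vCPU left
host 4: place 41 vCPU, 7 vCPU left
host 3: place 17 vCPU, 2 vCPU left
host 5: place 30 vCPU, 18 vCPU left
host 6: place 45 vCPU, 3 vCPU left
host 7: place 24 vCPU, 24 vCPU left
host 5: place 10 vCPU, 8 vCPU left
host 7: place 23 vCPU, 1 vCPU left
host 8: place 45 vCPU, 3 vCPU left
host 9: place 46 vCPU, 2 vCPU left
host 10: place 13 vCPU, 35 vCPU left

10 hosts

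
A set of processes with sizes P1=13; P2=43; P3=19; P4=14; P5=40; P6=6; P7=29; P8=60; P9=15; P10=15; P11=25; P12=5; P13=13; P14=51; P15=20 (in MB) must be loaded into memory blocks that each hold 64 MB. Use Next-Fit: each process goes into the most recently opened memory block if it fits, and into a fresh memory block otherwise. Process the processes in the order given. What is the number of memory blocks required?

Put P1 (13 MB) in memory block 1; 51 MB remain.
Put P2 (43 MB) in memory block 1; 8 MB remain.
Put P3 (19 MB) in memory block 2; 45 MB remain.
Put P4 (14 MB) in memory block 2; 31 MB remain.
Put P5 (40 MB) in memory block 3; 24 MB remain.
Put P6 (6 MB) in memory block 3; 18 MB remain.
Put P7 (29 MB) in memory block 4; 35 MB remain.
Put P8 (60 MB) in memory block 5; 4 MB remain.
Put P9 (15 MB) in memory block 6; 49 MB remain.
Put P10 (15 MB) in memory block 6; 34 MB remain.
Put P11 (25 MB) in memory block 6; 9 MB remain.
Put P12 (5 MB) in memory block 6; 4 MB remain.
Put P13 (13 MB) in memory block 7; 51 MB remain.
Put P14 (51 MB) in memory block 7; 0 MB remain.
Put P15 (20 MB) in memory block 8; 44 MB remain.

8 memory blocks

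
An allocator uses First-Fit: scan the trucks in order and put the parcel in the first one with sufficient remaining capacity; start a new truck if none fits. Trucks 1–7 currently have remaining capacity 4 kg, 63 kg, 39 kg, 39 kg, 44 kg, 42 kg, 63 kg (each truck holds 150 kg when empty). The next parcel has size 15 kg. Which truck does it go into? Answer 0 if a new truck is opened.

2

Trucks with room: truck 2 (63 kg), truck 3 (39 kg), truck 4 (39 kg), truck 5 (44 kg), truck 6 (42 kg), truck 7 (63 kg).
The first with room is truck 2.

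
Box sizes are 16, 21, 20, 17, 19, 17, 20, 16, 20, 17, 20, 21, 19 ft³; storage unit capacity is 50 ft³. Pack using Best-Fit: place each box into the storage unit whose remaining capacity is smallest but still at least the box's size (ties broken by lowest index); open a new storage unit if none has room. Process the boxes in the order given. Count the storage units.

7

storage unit 1: place 16 ft³, 34 ft³ left
storage unit 1: place 21 ft³, 13 ft³ left
storage unit 2: place 20 ft³, 30 ft³ left
storage unit 2: place 17 ft³, 13 ft³ left
storage unit 3: place 19 ft³, 31 ft³ left
storage unit 3: place 17 ft³, 14 ft³ left
storage unit 4: place 20 ft³, 30 ft³ left
storage unit 4: place 16 ft³, 14 ft³ left
storage unit 5: place 20 ft³, 30 ft³ left
storage unit 5: place 17 ft³, 13 ft³ left
storage unit 6: place 20 ft³, 30 ft³ left
storage unit 6: place 21 ft³, 9 ft³ left
storage unit 7: place 19 ft³, 31 ft³ left
Final storage units: [16,21] [20,17] [19,17] [20,16] [20,17] [20,21] [19].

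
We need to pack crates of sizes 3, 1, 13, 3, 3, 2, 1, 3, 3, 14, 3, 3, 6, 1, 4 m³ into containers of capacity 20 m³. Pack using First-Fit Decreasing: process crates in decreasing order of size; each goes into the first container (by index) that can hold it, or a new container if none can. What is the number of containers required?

4 containers

Sorted descending: 14, 13, 6, 4, 3, 3, 3, 3, 3, 3, 3, 2, 1, 1, 1.
14 m³ → container 1 (remaining 6 m³)
13 m³ → container 2 (remaining 7 m³)
6 m³ → container 1 (remaining 0 m³)
4 m³ → container 2 (remaining 3 m³)
3 m³ → container 2 (remaining 0 m³)
3 m³ → container 3 (remaining 17 m³)
3 m³ → container 3 (remaining 14 m³)
3 m³ → container 3 (remaining 11 m³)
3 m³ → container 3 (remaining 8 m³)
3 m³ → container 3 (remaining 5 m³)
3 m³ → container 3 (remaining 2 m³)
2 m³ → container 3 (remaining 0 m³)
1 m³ → container 4 (remaining 19 m³)
1 m³ → container 4 (remaining 18 m³)
1 m³ → container 4 (remaining 17 m³)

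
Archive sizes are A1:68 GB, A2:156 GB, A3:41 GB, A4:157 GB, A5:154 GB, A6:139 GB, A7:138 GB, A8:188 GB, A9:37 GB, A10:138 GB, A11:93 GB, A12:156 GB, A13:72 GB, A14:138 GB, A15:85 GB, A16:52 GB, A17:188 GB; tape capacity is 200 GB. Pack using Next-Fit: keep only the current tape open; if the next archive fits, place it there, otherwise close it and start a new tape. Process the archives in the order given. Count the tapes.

A1 (68 GB) → tape 1 (remaining 132 GB)
A2 (156 GB) → tape 2 (remaining 44 GB)
A3 (41 GB) → tape 2 (remaining 3 GB)
A4 (157 GB) → tape 3 (remaining 43 GB)
A5 (154 GB) → tape 4 (remaining 46 GB)
A6 (139 GB) → tape 5 (remaining 61 GB)
A7 (138 GB) → tape 6 (remaining 62 GB)
A8 (188 GB) → tape 7 (remaining 12 GB)
A9 (37 GB) → tape 8 (remaining 163 GB)
A10 (138 GB) → tape 8 (remaining 25 GB)
A11 (93 GB) → tape 9 (remaining 107 GB)
A12 (156 GB) → tape 10 (remaining 44 GB)
A13 (72 GB) → tape 11 (remaining 128 GB)
A14 (138 GB) → tape 12 (remaining 62 GB)
A15 (85 GB) → tape 13 (remaining 115 GB)
A16 (52 GB) → tape 13 (remaining 63 GB)
A17 (188 GB) → tape 14 (remaining 12 GB)
Final tapes: [68] [156,41] [157] [154] [139] [138] [188] [37,138] [93] [156] [72] [138] [85,52] [188].

14 tapes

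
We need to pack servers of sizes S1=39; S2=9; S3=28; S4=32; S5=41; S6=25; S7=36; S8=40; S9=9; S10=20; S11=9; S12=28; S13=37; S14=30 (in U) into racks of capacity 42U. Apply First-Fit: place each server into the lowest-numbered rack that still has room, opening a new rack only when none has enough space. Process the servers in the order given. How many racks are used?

11

S1 (39U) → rack 1 (remaining 3U)
S2 (9U) → rack 2 (remaining 33U)
S3 (28U) → rack 2 (remaining 5U)
S4 (32U) → rack 3 (remaining 10U)
S5 (41U) → rack 4 (remaining 1U)
S6 (25U) → rack 5 (remaining 17U)
S7 (36U) → rack 6 (remaining 6U)
S8 (40U) → rack 7 (remaining 2U)
S9 (9U) → rack 3 (remaining 1U)
S10 (20U) → rack 8 (remaining 22U)
S11 (9U) → rack 5 (remaining 8U)
S12 (28U) → rack 9 (remaining 14U)
S13 (37U) → rack 10 (remaining 5U)
S14 (30U) → rack 11 (remaining 12U)
Final racks: [39] [9,28] [32,9] [41] [25,9] [36] [40] [20] [28] [37] [30].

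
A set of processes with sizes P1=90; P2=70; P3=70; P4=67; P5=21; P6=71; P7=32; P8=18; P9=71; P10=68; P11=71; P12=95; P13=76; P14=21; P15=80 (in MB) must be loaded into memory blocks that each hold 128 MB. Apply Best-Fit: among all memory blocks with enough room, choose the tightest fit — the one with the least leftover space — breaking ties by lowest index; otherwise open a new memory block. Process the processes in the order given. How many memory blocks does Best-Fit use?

11 memory blocks

Put P1 (90 MB) in memory block 1; 38 MB remain.
Put P2 (70 MB) in memory block 2; 58 MB remain.
Put P3 (70 MB) in memory block 3; 58 MB remain.
Put P4 (67 MB) in memory block 4; 61 MB remain.
Put P5 (21 MB) in memory block 1; 17 MB remain.
Put P6 (71 MB) in memory block 5; 57 MB remain.
Put P7 (32 MB) in memory block 5; 25 MB remain.
Put P8 (18 MB) in memory block 5; 7 MB remain.
Put P9 (71 MB) in memory block 6; 57 MB remain.
Put P10 (68 MB) in memory block 7; 60 MB remain.
Put P11 (71 MB) in memory block 8; 57 MB remain.
Put P12 (95 MB) in memory block 9; 33 MB remain.
Put P13 (76 MB) in memory block 10; 52 MB remain.
Put P14 (21 MB) in memory block 9; 12 MB remain.
Put P15 (80 MB) in memory block 11; 48 MB remain.
Final memory blocks: [90,21] [70] [70] [67] [71,32,18] [71] [68] [71] [95,21] [76] [80].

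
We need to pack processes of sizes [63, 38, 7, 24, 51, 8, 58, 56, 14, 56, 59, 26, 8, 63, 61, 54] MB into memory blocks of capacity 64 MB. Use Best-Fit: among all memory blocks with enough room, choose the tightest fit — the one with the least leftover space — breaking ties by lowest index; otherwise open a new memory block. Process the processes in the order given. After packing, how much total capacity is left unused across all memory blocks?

63 MB → memory block 1 (remaining 1 MB)
38 MB → memory block 2 (remaining 26 MB)
7 MB → memory block 2 (remaining 19 MB)
24 MB → memory block 3 (remaining 40 MB)
51 MB → memory block 4 (remaining 13 MB)
8 MB → memory block 4 (remaining 5 MB)
58 MB → memory block 5 (remaining 6 MB)
56 MB → memory block 6 (remaining 8 MB)
14 MB → memory block 2 (remaining 5 MB)
56 MB → memory block 7 (remaining 8 MB)
59 MB → memory block 8 (remaining 5 MB)
26 MB → memory block 3 (remaining 14 MB)
8 MB → memory block 6 (remaining 0 MB)
63 MB → memory block 9 (remaining 1 MB)
61 MB → memory block 10 (remaining 3 MB)
54 MB → memory block 11 (remaining 10 MB)
11 memory blocks × 64 MB = 704 MB; used 646 MB; unused 58 MB.

58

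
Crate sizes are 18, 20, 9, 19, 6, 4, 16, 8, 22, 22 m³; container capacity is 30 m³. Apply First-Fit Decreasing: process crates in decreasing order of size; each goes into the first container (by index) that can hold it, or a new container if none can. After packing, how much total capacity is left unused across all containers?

36

Sorted descending: 22, 22, 20, 19, 18, 16, 9, 8, 6, 4.
container 1: place 22 m³, 8 m³ left
container 2: place 22 m³, 8 m³ left
container 3: place 20 m³, 10 m³ left
container 4: place 19 m³, 11 m³ left
container 5: place 18 m³, 12 m³ left
container 6: place 16 m³, 14 m³ left
container 3: place 9 m³, 1 m³ left
container 1: place 8 m³, 0 m³ left
container 2: place 6 m³, 2 m³ left
container 4: place 4 m³, 7 m³ left
6 containers × 30 m³ = 180 m³; used 144 m³; unused 36 m³.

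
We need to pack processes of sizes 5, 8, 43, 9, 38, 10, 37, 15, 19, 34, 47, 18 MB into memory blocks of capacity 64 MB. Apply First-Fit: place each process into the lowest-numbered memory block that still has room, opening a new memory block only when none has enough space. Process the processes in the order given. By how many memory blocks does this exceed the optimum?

1

First-Fit: [5,8,43] [9,38,10] [37,15] [19,34] [47] [18] → 6 memory blocks.
Total size 283 MB; any packing needs at least ⌈283/64⌉ = 5 memory blocks.
An optimal packing achieves that bound: [47,15] [43,19] [38,18,8] [37,10,9,5] [34] → 5 memory blocks.
Excess: 6 − 5 = 1.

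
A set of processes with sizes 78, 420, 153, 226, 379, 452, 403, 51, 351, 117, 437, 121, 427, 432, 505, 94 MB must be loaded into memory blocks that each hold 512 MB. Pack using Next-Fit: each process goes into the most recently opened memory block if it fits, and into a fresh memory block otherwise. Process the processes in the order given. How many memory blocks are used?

78 MB → memory block 1 (remaining 434 MB)
420 MB → memory block 1 (remaining 14 MB)
153 MB → memory block 2 (remaining 359 MB)
226 MB → memory block 2 (remaining 133 MB)
379 MB → memory block 3 (remaining 133 MB)
452 MB → memory block 4 (remaining 60 MB)
403 MB → memory block 5 (remaining 109 MB)
51 MB → memory block 5 (remaining 58 MB)
351 MB → memory block 6 (remaining 161 MB)
117 MB → memory block 6 (remaining 44 MB)
437 MB → memory block 7 (remaining 75 MB)
121 MB → memory block 8 (remaining 391 MB)
427 MB → memory block 9 (remaining 85 MB)
432 MB → memory block 10 (remaining 80 MB)
505 MB → memory block 11 (remaining 7 MB)
94 MB → memory block 12 (remaining 418 MB)
Final memory blocks: [78,420] [153,226] [379] [452] [403,51] [351,117] [437] [121] [427] [432] [505] [94].

12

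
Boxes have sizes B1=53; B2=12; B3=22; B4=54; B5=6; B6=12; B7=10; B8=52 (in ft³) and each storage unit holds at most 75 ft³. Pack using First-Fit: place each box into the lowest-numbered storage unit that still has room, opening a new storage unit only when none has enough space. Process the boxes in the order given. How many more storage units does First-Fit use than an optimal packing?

First-Fit: [53,12,6] [22,12,10] [54] [52] → 4 storage units.
Total size 221 ft³; any packing needs at least ⌈221/75⌉ = 3 storage units.
An optimal packing achieves that bound: [54,12,6] [53,22] [52,12,10] → 3 storage units.
Excess: 4 − 3 = 1.

1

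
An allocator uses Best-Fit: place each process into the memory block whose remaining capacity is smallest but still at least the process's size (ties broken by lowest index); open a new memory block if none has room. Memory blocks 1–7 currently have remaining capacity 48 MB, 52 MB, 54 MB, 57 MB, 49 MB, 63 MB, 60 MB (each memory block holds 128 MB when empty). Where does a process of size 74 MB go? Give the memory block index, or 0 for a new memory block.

No memory block has ≥ 74 MB free, so a new memory block is opened.

0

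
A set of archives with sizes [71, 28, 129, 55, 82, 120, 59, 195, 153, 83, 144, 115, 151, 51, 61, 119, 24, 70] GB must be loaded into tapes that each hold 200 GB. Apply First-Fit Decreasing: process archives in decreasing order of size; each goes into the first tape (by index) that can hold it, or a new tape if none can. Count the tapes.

9

Sorted descending: 195, 153, 151, 144, 129, 120, 119, 115, 83, 82, 71, 70, 61, 59, 55, 51, 28, 24.
195 GB → tape 1 (remaining 5 GB)
153 GB → tape 2 (remaining 47 GB)
151 GB → tape 3 (remaining 49 GB)
144 GB → tape 4 (remaining 56 GB)
129 GB → tape 5 (remaining 71 GB)
120 GB → tape 6 (remaining 80 GB)
119 GB → tape 7 (remaining 81 GB)
115 GB → tape 8 (remaining 85 GB)
83 GB → tape 8 (remaining 2 GB)
82 GB → tape 9 (remaining 118 GB)
71 GB → tape 5 (remaining 0 GB)
70 GB → tape 6 (remaining 10 GB)
61 GB → tape 7 (remaining 20 GB)
59 GB → tape 9 (remaining 59 GB)
55 GB → tape 4 (remaining 1 GB)
51 GB → tape 9 (remaining 8 GB)
28 GB → tape 2 (remaining 19 GB)
24 GB → tape 3 (remaining 25 GB)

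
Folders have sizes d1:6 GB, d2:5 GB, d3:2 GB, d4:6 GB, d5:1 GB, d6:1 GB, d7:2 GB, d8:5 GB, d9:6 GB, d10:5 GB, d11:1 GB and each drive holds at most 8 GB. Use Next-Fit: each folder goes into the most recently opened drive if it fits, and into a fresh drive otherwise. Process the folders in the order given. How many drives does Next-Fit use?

Put d1 (6 GB) in drive 1; 2 GB remain.
Put d2 (5 GB) in drive 2; 3 GB remain.
Put d3 (2 GB) in drive 2; 1 GB remain.
Put d4 (6 GB) in drive 3; 2 GB remain.
Put d5 (1 GB) in drive 3; 1 GB remain.
Put d6 (1 GB) in drive 3; 0 GB remain.
Put d7 (2 GB) in drive 4; 6 GB remain.
Put d8 (5 GB) in drive 4; 1 GB remain.
Put d9 (6 GB) in drive 5; 2 GB remain.
Put d10 (5 GB) in drive 6; 3 GB remain.
Put d11 (1 GB) in drive 6; 2 GB remain.

6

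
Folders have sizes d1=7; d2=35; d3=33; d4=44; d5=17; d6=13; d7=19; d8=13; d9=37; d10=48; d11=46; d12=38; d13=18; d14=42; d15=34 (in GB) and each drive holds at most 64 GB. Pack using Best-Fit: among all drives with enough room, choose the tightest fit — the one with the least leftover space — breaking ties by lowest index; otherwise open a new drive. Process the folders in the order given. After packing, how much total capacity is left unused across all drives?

drive 1: place d1 (7 GB), 57 GB left
drive 1: place d2 (35 GB), 22 GB left
drive 2: place d3 (33 GB), 31 GB left
drive 3: place d4 (44 GB), 20 GB left
drive 3: place d5 (17 GB), 3 GB left
drive 1: place d6 (13 GB), 9 GB left
drive 2: place d7 (19 GB), 12 GB left
drive 4: place d8 (13 GB), 51 GB left
drive 4: place d9 (37 GB), 14 GB left
drive 5: place d10 (48 GB), 16 GB left
drive 6: place d11 (46 GB), 18 GB left
drive 7: place d12 (38 GB), 26 GB left
drive 6: place d13 (18 GB), 0 GB left
drive 8: place d14 (42 GB), 22 GB left
drive 9: place d15 (34 GB), 30 GB left
9 drives × 64 GB = 576 GB; used 444 GB; unused 132 GB.

132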